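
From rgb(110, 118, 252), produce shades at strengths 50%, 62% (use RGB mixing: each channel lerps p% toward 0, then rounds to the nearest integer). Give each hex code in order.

50%: (110 − 55 = 55→55, 118 − 59 = 59→59, 252 − 126 = 126→126) → #373B7E
62%: (110 − 68.2 = 41.8→42, 118 − 73.16 = 44.84→45, 252 − 156.24 = 95.76→96) → #2A2D60

#373B7E, #2A2D60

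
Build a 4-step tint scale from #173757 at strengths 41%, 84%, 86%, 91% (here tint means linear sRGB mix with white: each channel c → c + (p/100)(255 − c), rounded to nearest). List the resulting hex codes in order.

#173757 is rgb(23, 55, 87).
41%: (23 + 95.12 = 118.12→118, 55 + 82 = 137→137, 87 + 68.88 = 155.88→156) → #76899C
84%: (23 + 194.88 = 217.88→218, 55 + 168 = 223→223, 87 + 141.12 = 228.12→228) → #DADFE4
86%: (23 + 199.52 = 222.52→223, 55 + 172 = 227→227, 87 + 144.48 = 231.48→231) → #DFE3E7
91%: (23 + 211.12 = 234.12→234, 55 + 182 = 237→237, 87 + 152.88 = 239.88→240) → #EAEDF0

#76899C, #DADFE4, #DFE3E7, #EAEDF0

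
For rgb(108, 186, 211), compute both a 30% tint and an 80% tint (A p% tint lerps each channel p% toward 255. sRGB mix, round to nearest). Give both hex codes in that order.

30% tint:
  R: 108 + 44.1 = 152.1 → 152
  G: 186 + 0.3×(255−186) = 186 + 20.7 = 206.7 → 207
  B: 211 + 13.2 = 224.2 → 224
  → #98CFE0
80% tint:
  R: 108 + 0.8×(255−108) = 108 + 117.6 = 225.6 → 226
  G: 186 + 0.8×(255−186) = 186 + 55.2 = 241.2 → 241
  B: 211 + 0.8×(255−211) = 211 + 35.2 = 246.2 → 246
  → #E2F1F6

#98CFE0, #E2F1F6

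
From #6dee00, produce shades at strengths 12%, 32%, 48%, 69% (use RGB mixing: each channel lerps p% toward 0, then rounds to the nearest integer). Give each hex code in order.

#60d100, #4aa200, #397c00, #224a00

#6dee00 is rgb(109, 238, 0).
12%: (109 − 13.08 = 95.92→96, 238 − 28.56 = 209.44→209, 0→0) → #60d100
32%: (109 − 34.88 = 74.12→74, 238 − 76.16 = 161.84→162, 0→0) → #4aa200
48%: (109 − 52.32 = 56.68→57, 238 − 114.24 = 123.76→124, 0→0) → #397c00
69%: (109 − 75.21 = 33.79→34, 238 − 164.22 = 73.78→74, 0→0) → #224a00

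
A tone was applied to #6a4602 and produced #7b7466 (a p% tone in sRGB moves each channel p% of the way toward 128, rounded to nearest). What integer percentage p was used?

79%

#6a4602 is rgb(106, 70, 2); #7b7466 is rgb(123, 116, 102).
On the B channel (widest range): 102 ≈ 2 + (p/100)(128 − 2), so p ≈ 100×(102 − 2)/(128 − 2) = 10000/126 = 79.37.
p = 79 reproduces all three channels after rounding.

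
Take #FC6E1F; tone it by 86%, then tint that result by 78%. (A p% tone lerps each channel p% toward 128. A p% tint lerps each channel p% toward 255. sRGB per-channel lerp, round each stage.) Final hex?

#FC6E1F is rgb(252, 110, 31).
An 86% tone moves each channel 86% toward 128:
  R: 252 − 106.64 = 145.36 → 145
  G: 110 + 15.48 = 125.48 → 125
  B: 31 + 0.86×(128−31) = 31 + 83.42 = 114.42 → 114
After the tone: rgb(145, 125, 114) = #917D72.
Per channel, c → c + 0.78(255 − c):
  R: 145 + 0.78×(255−145) = 145 + 85.8 = 230.8 → 231
  G: 125 + 0.78×(255−125) = 125 + 101.4 = 226.4 → 226
  B: 114 + 0.78×(255−114) = 114 + 109.98 = 223.98 → 224
rgb(231, 226, 224) = #E7E2E0.

#E7E2E0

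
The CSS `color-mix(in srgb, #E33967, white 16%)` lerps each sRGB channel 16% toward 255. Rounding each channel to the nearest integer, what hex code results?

#E33967 is rgb(227, 57, 103).
Lerp each channel 16% toward 255:
  R: 227 + 4.48 = 231.48 → 231
  G: 57 + 0.16×(255−57) = 57 + 31.68 = 88.68 → 89
  B: 103 + 0.16×(255−103) = 103 + 24.32 = 127.32 → 127
rgb(231, 89, 127) = #E7597F.

#E7597F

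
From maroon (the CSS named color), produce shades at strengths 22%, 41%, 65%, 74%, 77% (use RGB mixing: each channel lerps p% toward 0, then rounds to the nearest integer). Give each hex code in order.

CSS maroon is rgb(128, 0, 0).
22%: (128 − 28.16 = 99.84→100, 0→0, 0→0) → #640000
41%: (128 − 52.48 = 75.52→76, 0→0, 0→0) → #4C0000
65%: (128 − 83.2 = 44.8→45, 0→0, 0→0) → #2D0000
74%: (128 − 94.72 = 33.28→33, 0→0, 0→0) → #210000
77%: (128 − 98.56 = 29.44→29, 0→0, 0→0) → #1D0000

#640000, #4C0000, #2D0000, #210000, #1D0000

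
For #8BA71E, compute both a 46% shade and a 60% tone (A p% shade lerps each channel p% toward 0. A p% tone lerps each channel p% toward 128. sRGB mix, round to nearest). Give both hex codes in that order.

#4B5A10, #849059

#8BA71E is rgb(139, 167, 30).
46% shade:
  R: 139 − 63.94 = 75.06 → 75
  G: 167 + 0.46×(0−167) = 167 − 76.82 = 90.18 → 90
  B: 30 + 0.46×(0−30) = 30 − 13.8 = 16.2 → 16
  → #4B5A10
60% tone:
  R: 139 + 0.6×(128−139) = 139 − 6.6 = 132.4 → 132
  G: 167 + 0.6×(128−167) = 167 − 23.4 = 143.6 → 144
  B: 30 + 0.6×(128−30) = 30 + 58.8 = 88.8 → 89
  → #849059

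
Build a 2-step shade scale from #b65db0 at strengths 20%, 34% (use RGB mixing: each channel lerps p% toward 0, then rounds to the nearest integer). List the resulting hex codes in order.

#924a8d, #783d74

#b65db0 is rgb(182, 93, 176).
20%: (182 − 36.4 = 145.6→146, 93 − 18.6 = 74.4→74, 176 − 35.2 = 140.8→141) → #924a8d
34%: (182 − 61.88 = 120.12→120, 93 − 31.62 = 61.38→61, 176 − 59.84 = 116.16→116) → #783d74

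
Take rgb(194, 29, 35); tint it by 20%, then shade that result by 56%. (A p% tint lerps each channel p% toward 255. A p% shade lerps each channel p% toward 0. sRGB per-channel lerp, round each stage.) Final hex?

#5B2123

Per channel, c → c + 0.2(255 − c):
  R: 194 + 0.2×(255−194) = 194 + 12.2 = 206.2 → 206
  G: 29 + 0.2×(255−29) = 29 + 45.2 = 74.2 → 74
  B: 35 + 0.2×(255−35) = 35 + 44 = 79 → 79
After the tint: rgb(206, 74, 79) = #CE4A4F.
Per channel, c → c + 0.56(0 − c):
  R: 206 − 115.36 = 90.64 → 91
  G: 74 − 41.44 = 32.56 → 33
  B: 79 + 0.56×(0−79) = 79 − 44.24 = 34.76 → 35
rgb(91, 33, 35) = #5B2123.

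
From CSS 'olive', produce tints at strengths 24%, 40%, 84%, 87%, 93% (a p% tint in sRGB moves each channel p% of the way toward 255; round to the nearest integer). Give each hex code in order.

CSS olive is rgb(128, 128, 0).
24%: (128 + 30.48 = 158.48→158, 128 + 30.48 = 158.48→158, 0 + 61.2 = 61.2→61) → #9e9e3d
40%: (128 + 50.8 = 178.8→179, 128 + 50.8 = 178.8→179, 0 + 102 = 102→102) → #b3b366
84%: (128 + 106.68 = 234.68→235, 128 + 106.68 = 234.68→235, 0 + 214.2 = 214.2→214) → #ebebd6
87%: (128 + 110.49 = 238.49→238, 128 + 110.49 = 238.49→238, 0 + 221.85 = 221.85→222) → #eeeede
93%: (128 + 118.11 = 246.11→246, 128 + 118.11 = 246.11→246, 0 + 237.15 = 237.15→237) → #f6f6ed

#9e9e3d, #b3b366, #ebebd6, #eeeede, #f6f6ed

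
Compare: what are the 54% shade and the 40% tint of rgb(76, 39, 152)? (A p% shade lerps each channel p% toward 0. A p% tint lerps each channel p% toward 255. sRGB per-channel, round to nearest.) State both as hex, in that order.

#231246, #947DC1

54% shade:
  R: 76 + 0.54×(0−76) = 76 − 41.04 = 34.96 → 35
  G: 39 − 21.06 = 17.94 → 18
  B: 152 − 82.08 = 69.92 → 70
  → #231246
40% tint:
  R: 76 + 71.6 = 147.6 → 148
  G: 39 + 0.4×(255−39) = 39 + 86.4 = 125.4 → 125
  B: 152 + 0.4×(255−152) = 152 + 41.2 = 193.2 → 193
  → #947DC1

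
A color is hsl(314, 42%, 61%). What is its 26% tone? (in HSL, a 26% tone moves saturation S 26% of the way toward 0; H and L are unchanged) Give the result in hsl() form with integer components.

S moves 26% from 42 toward 0: 42 − 10.92 = 31.08 → 31.
H and L are unchanged.

hsl(314, 31%, 61%)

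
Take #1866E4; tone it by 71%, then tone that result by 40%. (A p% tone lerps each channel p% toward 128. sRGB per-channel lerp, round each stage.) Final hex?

#6E7B91

#1866E4 is rgb(24, 102, 228).
Lerp each channel 71% toward 128:
  R: 24 + 73.84 = 97.84 → 98
  G: 102 + 0.71×(128−102) = 102 + 18.46 = 120.46 → 120
  B: 228 + 0.71×(128−228) = 228 − 71 = 157 → 157
After the tone: rgb(98, 120, 157) = #62789D.
A 40% tone moves each channel 40% toward 128:
  R: 98 + 0.4×(128−98) = 98 + 12 = 110 → 110
  G: 120 + 3.2 = 123.2 → 123
  B: 157 + 0.4×(128−157) = 157 − 11.6 = 145.4 → 145
rgb(110, 123, 145) = #6E7B91.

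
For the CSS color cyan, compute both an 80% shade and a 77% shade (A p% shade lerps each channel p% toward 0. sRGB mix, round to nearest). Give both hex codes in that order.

CSS cyan is rgb(0, 255, 255).
80% shade:
  R: 0 + 0 = 0 → 0
  G: 255 + 0.8×(0−255) = 255 − 204 = 51 → 51
  B: 255 − 204 = 51 → 51
  → #003333
77% shade:
  R: 0 + 0.77×(0−0) = 0 + 0 = 0 → 0
  G: 255 + 0.77×(0−255) = 255 − 196.35 = 58.65 → 59
  B: 255 + 0.77×(0−255) = 255 − 196.35 = 58.65 → 59
  → #003b3b

#003333, #003b3b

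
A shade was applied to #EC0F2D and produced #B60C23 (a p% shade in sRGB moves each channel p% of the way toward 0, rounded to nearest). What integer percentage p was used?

23%

#EC0F2D is rgb(236, 15, 45); #B60C23 is rgb(182, 12, 35).
On the R channel (widest range): 182 ≈ 236 + (p/100)(0 − 236), so p ≈ 100×(182 − 236)/(0 − 236) = -5400/-236 = 22.88.
p = 23 reproduces all three channels after rounding.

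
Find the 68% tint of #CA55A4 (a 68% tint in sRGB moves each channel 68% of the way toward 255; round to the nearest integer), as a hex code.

#EEC9E2

#CA55A4 is rgb(202, 85, 164).
Lerp each channel 68% toward 255:
  R: 202 + 0.68×(255−202) = 202 + 36.04 = 238.04 → 238
  G: 85 + 0.68×(255−85) = 85 + 115.6 = 200.6 → 201
  B: 164 + 0.68×(255−164) = 164 + 61.88 = 225.88 → 226
rgb(238, 201, 226) = #EEC9E2.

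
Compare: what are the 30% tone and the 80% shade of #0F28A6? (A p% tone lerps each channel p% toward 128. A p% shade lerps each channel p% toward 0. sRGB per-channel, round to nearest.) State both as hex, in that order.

#0F28A6 is rgb(15, 40, 166).
30% tone:
  R: 15 + 0.3×(128−15) = 15 + 33.9 = 48.9 → 49
  G: 40 + 0.3×(128−40) = 40 + 26.4 = 66.4 → 66
  B: 166 − 11.4 = 154.6 → 155
  → #31429B
80% shade:
  R: 15 + 0.8×(0−15) = 15 − 12 = 3 → 3
  G: 40 + 0.8×(0−40) = 40 − 32 = 8 → 8
  B: 166 + 0.8×(0−166) = 166 − 132.8 = 33.2 → 33
  → #030821

#31429B, #030821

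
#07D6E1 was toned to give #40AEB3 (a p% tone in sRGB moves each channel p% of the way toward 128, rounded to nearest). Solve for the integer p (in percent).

47%

#07D6E1 is rgb(7, 214, 225); #40AEB3 is rgb(64, 174, 179).
On the R channel (widest range): 64 ≈ 7 + (p/100)(128 − 7), so p ≈ 100×(64 − 7)/(128 − 7) = 5700/121 = 47.11.
p = 47 reproduces all three channels after rounding.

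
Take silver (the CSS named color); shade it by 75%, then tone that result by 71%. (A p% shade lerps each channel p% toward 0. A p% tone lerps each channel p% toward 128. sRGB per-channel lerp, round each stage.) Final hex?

CSS silver is rgb(192, 192, 192).
Lerp each channel 75% toward 0:
  R: 192 − 144 = 48 → 48
  G: 192 + 0.75×(0−192) = 192 − 144 = 48 → 48
  B: 192 + 0.75×(0−192) = 192 − 144 = 48 → 48
After the shade: rgb(48, 48, 48) = #303030.
Per channel, c → c + 0.71(128 − c):
  R: 48 + 56.8 = 104.8 → 105
  G: 48 + 56.8 = 104.8 → 105
  B: 48 + 0.71×(128−48) = 48 + 56.8 = 104.8 → 105
rgb(105, 105, 105) = #696969.

#696969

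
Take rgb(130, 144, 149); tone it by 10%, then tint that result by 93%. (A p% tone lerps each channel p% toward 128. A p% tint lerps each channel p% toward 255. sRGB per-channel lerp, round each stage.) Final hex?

#f6f7f7

Per channel, c → c + 0.1(128 − c):
  R: 130 − 0.2 = 129.8 → 130
  G: 144 − 1.6 = 142.4 → 142
  B: 149 − 2.1 = 146.9 → 147
After the tone: rgb(130, 142, 147) = #828e93.
Lerp each channel 93% toward 255:
  R: 130 + 116.25 = 246.25 → 246
  G: 142 + 0.93×(255−142) = 142 + 105.09 = 247.09 → 247
  B: 147 + 0.93×(255−147) = 147 + 100.44 = 247.44 → 247
rgb(246, 247, 247) = #f6f7f7.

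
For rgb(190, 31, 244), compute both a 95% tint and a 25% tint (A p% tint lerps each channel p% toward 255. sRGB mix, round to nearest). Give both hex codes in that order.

95% tint:
  R: 190 + 0.95×(255−190) = 190 + 61.75 = 251.75 → 252
  G: 31 + 212.8 = 243.8 → 244
  B: 244 + 0.95×(255−244) = 244 + 10.45 = 254.45 → 254
  → #FCF4FE
25% tint:
  R: 190 + 0.25×(255−190) = 190 + 16.25 = 206.25 → 206
  G: 31 + 0.25×(255−31) = 31 + 56 = 87 → 87
  B: 244 + 0.25×(255−244) = 244 + 2.75 = 246.75 → 247
  → #CE57F7

#FCF4FE, #CE57F7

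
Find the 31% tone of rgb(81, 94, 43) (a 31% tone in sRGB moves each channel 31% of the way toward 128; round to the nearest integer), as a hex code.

#606945

A 31% tone moves each channel 31% toward 128:
  R: 81 + 0.31×(128−81) = 81 + 14.57 = 95.57 → 96
  G: 94 + 0.31×(128−94) = 94 + 10.54 = 104.54 → 105
  B: 43 + 26.35 = 69.35 → 69
rgb(96, 105, 69) = #606945.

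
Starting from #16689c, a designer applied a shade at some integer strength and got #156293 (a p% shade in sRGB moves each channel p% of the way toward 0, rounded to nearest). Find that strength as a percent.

6%

#16689c is rgb(22, 104, 156); #156293 is rgb(21, 98, 147).
On the B channel (widest range): 147 ≈ 156 + (p/100)(0 − 156), so p ≈ 100×(147 − 156)/(0 − 156) = -900/-156 = 5.77.
p = 6 reproduces all three channels after rounding.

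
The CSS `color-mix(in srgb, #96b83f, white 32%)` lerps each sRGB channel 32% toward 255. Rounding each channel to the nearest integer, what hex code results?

#b8cf7c

#96b83f is rgb(150, 184, 63).
A 32% tint moves each channel 32% toward 255:
  R: 150 + 0.32×(255−150) = 150 + 33.6 = 183.6 → 184
  G: 184 + 0.32×(255−184) = 184 + 22.72 = 206.72 → 207
  B: 63 + 0.32×(255−63) = 63 + 61.44 = 124.44 → 124
rgb(184, 207, 124) = #b8cf7c.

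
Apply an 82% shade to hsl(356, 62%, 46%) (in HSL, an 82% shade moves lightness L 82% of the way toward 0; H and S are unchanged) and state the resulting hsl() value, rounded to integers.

L moves 82% from 46 toward 0: 46 − 37.72 = 8.28 → 8.
H and S are unchanged.

hsl(356, 62%, 8%)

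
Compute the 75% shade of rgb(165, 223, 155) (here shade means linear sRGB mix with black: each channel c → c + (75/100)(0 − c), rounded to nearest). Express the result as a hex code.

Per channel, c → c + 0.75(0 − c):
  R: 165 − 123.75 = 41.25 → 41
  G: 223 + 0.75×(0−223) = 223 − 167.25 = 55.75 → 56
  B: 155 + 0.75×(0−155) = 155 − 116.25 = 38.75 → 39
rgb(41, 56, 39) = #293827.

#293827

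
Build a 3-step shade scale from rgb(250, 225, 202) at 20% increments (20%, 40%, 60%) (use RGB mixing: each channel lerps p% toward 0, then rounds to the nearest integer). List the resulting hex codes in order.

#c8b4a2, #968779, #645a51

20%: (250 − 50 = 200→200, 225 − 45 = 180→180, 202 − 40.4 = 161.6→162) → #c8b4a2
40%: (250 − 100 = 150→150, 225 − 90 = 135→135, 202 − 80.8 = 121.2→121) → #968779
60%: (250 − 150 = 100→100, 225 − 135 = 90→90, 202 − 121.2 = 80.8→81) → #645a51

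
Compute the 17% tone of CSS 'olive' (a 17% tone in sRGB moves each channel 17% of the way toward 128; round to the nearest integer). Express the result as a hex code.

#808016

CSS olive is rgb(128, 128, 0).
Lerp each channel 17% toward 128:
  R: 128 + 0.17×(128−128) = 128 + 0 = 128 → 128
  G: 128 + 0 = 128 → 128
  B: 0 + 0.17×(128−0) = 0 + 21.76 = 21.76 → 22
rgb(128, 128, 22) = #808016.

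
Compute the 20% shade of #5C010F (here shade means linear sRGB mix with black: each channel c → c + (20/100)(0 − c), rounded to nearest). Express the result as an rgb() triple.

#5C010F is rgb(92, 1, 15).
Lerp each channel 20% toward 0:
  R: 92 + 0.2×(0−92) = 92 − 18.4 = 73.6 → 74
  G: 1 + 0.2×(0−1) = 1 − 0.2 = 0.8 → 1
  B: 15 − 3 = 12 → 12

rgb(74, 1, 12)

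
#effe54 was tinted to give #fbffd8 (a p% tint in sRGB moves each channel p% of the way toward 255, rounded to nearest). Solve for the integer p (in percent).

77%

#effe54 is rgb(239, 254, 84); #fbffd8 is rgb(251, 255, 216).
On the B channel (widest range): 216 ≈ 84 + (p/100)(255 − 84), so p ≈ 100×(216 − 84)/(255 − 84) = 13200/171 = 77.19.
p = 77 reproduces all three channels after rounding.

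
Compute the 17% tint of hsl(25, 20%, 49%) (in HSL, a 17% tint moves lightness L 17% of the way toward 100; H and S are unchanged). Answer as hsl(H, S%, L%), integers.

hsl(25, 20%, 58%)

L moves 17% from 49 toward 100: 49 + 8.67 = 57.67 → 58.
H and S are unchanged.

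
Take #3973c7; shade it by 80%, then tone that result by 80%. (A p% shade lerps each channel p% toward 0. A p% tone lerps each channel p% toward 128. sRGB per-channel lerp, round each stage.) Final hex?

#3973c7 is rgb(57, 115, 199).
Per channel, c → c + 0.8(0 − c):
  R: 57 + 0.8×(0−57) = 57 − 45.6 = 11.4 → 11
  G: 115 + 0.8×(0−115) = 115 − 92 = 23 → 23
  B: 199 + 0.8×(0−199) = 199 − 159.2 = 39.8 → 40
After the shade: rgb(11, 23, 40) = #0b1728.
An 80% tone moves each channel 80% toward 128:
  R: 11 + 0.8×(128−11) = 11 + 93.6 = 104.6 → 105
  G: 23 + 84 = 107 → 107
  B: 40 + 70.4 = 110.4 → 110
rgb(105, 107, 110) = #696b6e.

#696b6e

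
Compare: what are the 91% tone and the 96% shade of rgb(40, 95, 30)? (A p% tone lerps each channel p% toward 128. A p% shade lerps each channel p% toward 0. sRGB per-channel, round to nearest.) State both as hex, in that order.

#787D77, #020401

91% tone:
  R: 40 + 80.08 = 120.08 → 120
  G: 95 + 0.91×(128−95) = 95 + 30.03 = 125.03 → 125
  B: 30 + 0.91×(128−30) = 30 + 89.18 = 119.18 → 119
  → #787D77
96% shade:
  R: 40 − 38.4 = 1.6 → 2
  G: 95 − 91.2 = 3.8 → 4
  B: 30 − 28.8 = 1.2 → 1
  → #020401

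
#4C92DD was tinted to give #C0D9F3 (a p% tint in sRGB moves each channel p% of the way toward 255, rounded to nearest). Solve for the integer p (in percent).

#4C92DD is rgb(76, 146, 221); #C0D9F3 is rgb(192, 217, 243).
On the R channel (widest range): 192 ≈ 76 + (p/100)(255 − 76), so p ≈ 100×(192 − 76)/(255 − 76) = 11600/179 = 64.80.
p = 65 reproduces all three channels after rounding.

65%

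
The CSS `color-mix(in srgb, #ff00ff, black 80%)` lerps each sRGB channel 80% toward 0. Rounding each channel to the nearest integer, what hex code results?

#ff00ff is rgb(255, 0, 255).
An 80% shade moves each channel 80% toward 0:
  R: 255 − 204 = 51 → 51
  G: 0 + 0 = 0 → 0
  B: 255 + 0.8×(0−255) = 255 − 204 = 51 → 51
rgb(51, 0, 51) = #330033.

#330033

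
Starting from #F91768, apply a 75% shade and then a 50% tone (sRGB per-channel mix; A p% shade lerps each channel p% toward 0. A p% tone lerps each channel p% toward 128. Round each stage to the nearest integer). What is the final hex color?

#5F434D

#F91768 is rgb(249, 23, 104).
Per channel, c → c + 0.75(0 − c):
  R: 249 − 186.75 = 62.25 → 62
  G: 23 + 0.75×(0−23) = 23 − 17.25 = 5.75 → 6
  B: 104 + 0.75×(0−104) = 104 − 78 = 26 → 26
After the shade: rgb(62, 6, 26) = #3E061A.
Lerp each channel 50% toward 128:
  R: 62 + 0.5×(128−62) = 62 + 33 = 95 → 95
  G: 6 + 0.5×(128−6) = 6 + 61 = 67 → 67
  B: 26 + 0.5×(128−26) = 26 + 51 = 77 → 77
rgb(95, 67, 77) = #5F434D.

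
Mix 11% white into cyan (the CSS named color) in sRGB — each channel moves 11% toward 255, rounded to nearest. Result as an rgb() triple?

CSS cyan is rgb(0, 255, 255).
Per channel, c → c + 0.11(255 − c):
  R: 0 + 0.11×(255−0) = 0 + 28.05 = 28.05 → 28
  G: 255 + 0.11×(255−255) = 255 + 0 = 255 → 255
  B: 255 + 0 = 255 → 255

rgb(28, 255, 255)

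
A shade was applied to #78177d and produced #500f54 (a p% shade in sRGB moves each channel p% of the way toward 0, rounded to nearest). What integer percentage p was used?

33%

#78177d is rgb(120, 23, 125); #500f54 is rgb(80, 15, 84).
On the B channel (widest range): 84 ≈ 125 + (p/100)(0 − 125), so p ≈ 100×(84 − 125)/(0 − 125) = -4100/-125 = 32.80.
p = 33 reproduces all three channels after rounding.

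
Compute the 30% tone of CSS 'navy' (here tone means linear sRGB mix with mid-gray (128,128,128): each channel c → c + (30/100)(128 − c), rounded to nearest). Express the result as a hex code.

CSS navy is rgb(0, 0, 128).
Lerp each channel 30% toward 128:
  R: 0 + 0.3×(128−0) = 0 + 38.4 = 38.4 → 38
  G: 0 + 0.3×(128−0) = 0 + 38.4 = 38.4 → 38
  B: 128 + 0.3×(128−128) = 128 + 0 = 128 → 128
rgb(38, 38, 128) = #262680.

#262680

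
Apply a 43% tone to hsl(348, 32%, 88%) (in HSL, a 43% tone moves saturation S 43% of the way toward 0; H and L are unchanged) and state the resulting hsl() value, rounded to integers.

hsl(348, 18%, 88%)

S moves 43% from 32 toward 0: 32 − 13.76 = 18.24 → 18.
H and L are unchanged.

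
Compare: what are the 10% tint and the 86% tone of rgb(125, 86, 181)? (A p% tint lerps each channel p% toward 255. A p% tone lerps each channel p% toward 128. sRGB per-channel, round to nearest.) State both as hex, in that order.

#8A67BC, #807A87

10% tint:
  R: 125 + 0.1×(255−125) = 125 + 13 = 138 → 138
  G: 86 + 0.1×(255−86) = 86 + 16.9 = 102.9 → 103
  B: 181 + 0.1×(255−181) = 181 + 7.4 = 188.4 → 188
  → #8A67BC
86% tone:
  R: 125 + 0.86×(128−125) = 125 + 2.58 = 127.58 → 128
  G: 86 + 36.12 = 122.12 → 122
  B: 181 − 45.58 = 135.42 → 135
  → #807A87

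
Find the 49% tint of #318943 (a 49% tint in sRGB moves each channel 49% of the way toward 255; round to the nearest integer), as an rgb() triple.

rgb(150, 195, 159)

#318943 is rgb(49, 137, 67).
Per channel, c → c + 0.49(255 − c):
  R: 49 + 0.49×(255−49) = 49 + 100.94 = 149.94 → 150
  G: 137 + 57.82 = 194.82 → 195
  B: 67 + 0.49×(255−67) = 67 + 92.12 = 159.12 → 159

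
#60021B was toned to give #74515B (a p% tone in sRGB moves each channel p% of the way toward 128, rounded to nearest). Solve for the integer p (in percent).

63%

#60021B is rgb(96, 2, 27); #74515B is rgb(116, 81, 91).
On the G channel (widest range): 81 ≈ 2 + (p/100)(128 − 2), so p ≈ 100×(81 − 2)/(128 − 2) = 7900/126 = 62.70.
p = 63 reproduces all three channels after rounding.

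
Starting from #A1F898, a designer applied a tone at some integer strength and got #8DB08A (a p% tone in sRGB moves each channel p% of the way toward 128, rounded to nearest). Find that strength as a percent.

60%

#A1F898 is rgb(161, 248, 152); #8DB08A is rgb(141, 176, 138).
On the G channel (widest range): 176 ≈ 248 + (p/100)(128 − 248), so p ≈ 100×(176 − 248)/(128 − 248) = -7200/-120 = 60.00.
p = 60 reproduces all three channels after rounding.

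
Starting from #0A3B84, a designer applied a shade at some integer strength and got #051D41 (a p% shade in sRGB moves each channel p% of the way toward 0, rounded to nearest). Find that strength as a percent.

51%

#0A3B84 is rgb(10, 59, 132); #051D41 is rgb(5, 29, 65).
On the B channel (widest range): 65 ≈ 132 + (p/100)(0 − 132), so p ≈ 100×(65 − 132)/(0 − 132) = -6700/-132 = 50.76.
p = 51 reproduces all three channels after rounding.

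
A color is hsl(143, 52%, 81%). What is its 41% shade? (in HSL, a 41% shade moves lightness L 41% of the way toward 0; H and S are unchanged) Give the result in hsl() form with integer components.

hsl(143, 52%, 48%)

L moves 41% from 81 toward 0: 81 − 33.21 = 47.79 → 48.
H and S are unchanged.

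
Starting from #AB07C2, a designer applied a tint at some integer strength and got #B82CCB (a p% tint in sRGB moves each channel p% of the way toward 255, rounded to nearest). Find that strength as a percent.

#AB07C2 is rgb(171, 7, 194); #B82CCB is rgb(184, 44, 203).
On the G channel (widest range): 44 ≈ 7 + (p/100)(255 − 7), so p ≈ 100×(44 − 7)/(255 − 7) = 3700/248 = 14.92.
p = 15 reproduces all three channels after rounding.

15%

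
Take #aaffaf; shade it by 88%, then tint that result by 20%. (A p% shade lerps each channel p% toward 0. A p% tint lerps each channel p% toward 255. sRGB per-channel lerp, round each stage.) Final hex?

#434c44

#aaffaf is rgb(170, 255, 175).
Lerp each channel 88% toward 0:
  R: 170 − 149.6 = 20.4 → 20
  G: 255 − 224.4 = 30.6 → 31
  B: 175 − 154 = 21 → 21
After the shade: rgb(20, 31, 21) = #141f15.
Per channel, c → c + 0.2(255 − c):
  R: 20 + 0.2×(255−20) = 20 + 47 = 67 → 67
  G: 31 + 44.8 = 75.8 → 76
  B: 21 + 46.8 = 67.8 → 68
rgb(67, 76, 68) = #434c44.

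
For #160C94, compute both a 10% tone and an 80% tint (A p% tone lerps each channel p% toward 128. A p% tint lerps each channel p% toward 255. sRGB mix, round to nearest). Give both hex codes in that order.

#211892, #D0CEEA

#160C94 is rgb(22, 12, 148).
10% tone:
  R: 22 + 10.6 = 32.6 → 33
  G: 12 + 11.6 = 23.6 → 24
  B: 148 + 0.1×(128−148) = 148 − 2 = 146 → 146
  → #211892
80% tint:
  R: 22 + 186.4 = 208.4 → 208
  G: 12 + 194.4 = 206.4 → 206
  B: 148 + 0.8×(255−148) = 148 + 85.6 = 233.6 → 234
  → #D0CEEA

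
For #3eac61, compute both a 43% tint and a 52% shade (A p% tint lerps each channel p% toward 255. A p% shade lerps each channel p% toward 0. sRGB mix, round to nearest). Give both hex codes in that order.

#91d0a5, #1e532f

#3eac61 is rgb(62, 172, 97).
43% tint:
  R: 62 + 0.43×(255−62) = 62 + 82.99 = 144.99 → 145
  G: 172 + 35.69 = 207.69 → 208
  B: 97 + 0.43×(255−97) = 97 + 67.94 = 164.94 → 165
  → #91d0a5
52% shade:
  R: 62 + 0.52×(0−62) = 62 − 32.24 = 29.76 → 30
  G: 172 − 89.44 = 82.56 → 83
  B: 97 + 0.52×(0−97) = 97 − 50.44 = 46.56 → 47
  → #1e532f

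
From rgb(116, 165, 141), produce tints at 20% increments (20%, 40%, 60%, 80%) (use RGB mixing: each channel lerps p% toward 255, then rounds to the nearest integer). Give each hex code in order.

20%: (116 + 27.8 = 143.8→144, 165 + 18 = 183→183, 141 + 22.8 = 163.8→164) → #90b7a4
40%: (116 + 55.6 = 171.6→172, 165 + 36 = 201→201, 141 + 45.6 = 186.6→187) → #acc9bb
60%: (116 + 83.4 = 199.4→199, 165 + 54 = 219→219, 141 + 68.4 = 209.4→209) → #c7dbd1
80%: (116 + 111.2 = 227.2→227, 165 + 72 = 237→237, 141 + 91.2 = 232.2→232) → #e3ede8

#90b7a4, #acc9bb, #c7dbd1, #e3ede8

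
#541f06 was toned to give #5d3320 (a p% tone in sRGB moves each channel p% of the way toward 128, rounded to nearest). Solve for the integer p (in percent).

21%

#541f06 is rgb(84, 31, 6); #5d3320 is rgb(93, 51, 32).
On the B channel (widest range): 32 ≈ 6 + (p/100)(128 − 6), so p ≈ 100×(32 − 6)/(128 − 6) = 2600/122 = 21.31.
p = 21 reproduces all three channels after rounding.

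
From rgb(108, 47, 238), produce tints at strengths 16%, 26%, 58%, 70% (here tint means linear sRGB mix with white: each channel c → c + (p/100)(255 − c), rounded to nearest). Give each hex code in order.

16%: (108 + 23.52 = 131.52→132, 47 + 33.28 = 80.28→80, 238 + 2.72 = 240.72→241) → #8450F1
26%: (108 + 38.22 = 146.22→146, 47 + 54.08 = 101.08→101, 238 + 4.42 = 242.42→242) → #9265F2
58%: (108 + 85.26 = 193.26→193, 47 + 120.64 = 167.64→168, 238 + 9.86 = 247.86→248) → #C1A8F8
70%: (108 + 102.9 = 210.9→211, 47 + 145.6 = 192.6→193, 238 + 11.9 = 249.9→250) → #D3C1FA

#8450F1, #9265F2, #C1A8F8, #D3C1FA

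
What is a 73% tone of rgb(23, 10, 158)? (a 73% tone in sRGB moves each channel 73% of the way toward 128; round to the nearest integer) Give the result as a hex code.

#646088

Lerp each channel 73% toward 128:
  R: 23 + 76.65 = 99.65 → 100
  G: 10 + 0.73×(128−10) = 10 + 86.14 = 96.14 → 96
  B: 158 − 21.9 = 136.1 → 136
rgb(100, 96, 136) = #646088.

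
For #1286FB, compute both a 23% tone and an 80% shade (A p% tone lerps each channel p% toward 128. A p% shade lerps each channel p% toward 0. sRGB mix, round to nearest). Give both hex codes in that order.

#1286FB is rgb(18, 134, 251).
23% tone:
  R: 18 + 25.3 = 43.3 → 43
  G: 134 + 0.23×(128−134) = 134 − 1.38 = 132.62 → 133
  B: 251 + 0.23×(128−251) = 251 − 28.29 = 222.71 → 223
  → #2B85DF
80% shade:
  R: 18 − 14.4 = 3.6 → 4
  G: 134 + 0.8×(0−134) = 134 − 107.2 = 26.8 → 27
  B: 251 − 200.8 = 50.2 → 50
  → #041B32

#2B85DF, #041B32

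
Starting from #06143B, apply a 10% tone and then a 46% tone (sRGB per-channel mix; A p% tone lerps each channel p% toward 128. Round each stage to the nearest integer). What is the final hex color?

#454C5F

#06143B is rgb(6, 20, 59).
Lerp each channel 10% toward 128:
  R: 6 + 12.2 = 18.2 → 18
  G: 20 + 10.8 = 30.8 → 31
  B: 59 + 0.1×(128−59) = 59 + 6.9 = 65.9 → 66
After the tone: rgb(18, 31, 66) = #121F42.
Per channel, c → c + 0.46(128 − c):
  R: 18 + 0.46×(128−18) = 18 + 50.6 = 68.6 → 69
  G: 31 + 0.46×(128−31) = 31 + 44.62 = 75.62 → 76
  B: 66 + 28.52 = 94.52 → 95
rgb(69, 76, 95) = #454C5F.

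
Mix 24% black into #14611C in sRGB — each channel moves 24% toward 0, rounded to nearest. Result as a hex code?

#14611C is rgb(20, 97, 28).
Per channel, c → c + 0.24(0 − c):
  R: 20 − 4.8 = 15.2 → 15
  G: 97 − 23.28 = 73.72 → 74
  B: 28 + 0.24×(0−28) = 28 − 6.72 = 21.28 → 21
rgb(15, 74, 21) = #0F4A15.

#0F4A15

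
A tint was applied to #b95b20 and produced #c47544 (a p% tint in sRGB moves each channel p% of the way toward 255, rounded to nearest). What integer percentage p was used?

16%

#b95b20 is rgb(185, 91, 32); #c47544 is rgb(196, 117, 68).
On the B channel (widest range): 68 ≈ 32 + (p/100)(255 − 32), so p ≈ 100×(68 − 32)/(255 − 32) = 3600/223 = 16.14.
p = 16 reproduces all three channels after rounding.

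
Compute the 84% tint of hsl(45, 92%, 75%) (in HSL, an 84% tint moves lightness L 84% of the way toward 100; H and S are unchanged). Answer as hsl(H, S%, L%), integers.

L moves 84% from 75 toward 100: 75 + 21 = 96 → 96.
H and S are unchanged.

hsl(45, 92%, 96%)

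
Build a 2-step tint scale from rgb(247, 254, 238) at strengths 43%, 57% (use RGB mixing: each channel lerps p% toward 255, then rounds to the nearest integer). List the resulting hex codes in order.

43%: (247 + 3.44 = 250.44→250, 254→254, 238 + 7.31 = 245.31→245) → #fafef5
57%: (247 + 4.56 = 251.56→252, 254 + 0.57 = 254.57→255, 238 + 9.69 = 247.69→248) → #fcfff8

#fafef5, #fcfff8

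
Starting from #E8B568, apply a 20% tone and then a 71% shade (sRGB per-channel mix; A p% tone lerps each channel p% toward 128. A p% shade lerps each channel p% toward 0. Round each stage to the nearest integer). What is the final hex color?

#E8B568 is rgb(232, 181, 104).
A 20% tone moves each channel 20% toward 128:
  R: 232 − 20.8 = 211.2 → 211
  G: 181 + 0.2×(128−181) = 181 − 10.6 = 170.4 → 170
  B: 104 + 0.2×(128−104) = 104 + 4.8 = 108.8 → 109
After the tone: rgb(211, 170, 109) = #D3AA6D.
Lerp each channel 71% toward 0:
  R: 211 + 0.71×(0−211) = 211 − 149.81 = 61.19 → 61
  G: 170 + 0.71×(0−170) = 170 − 120.7 = 49.3 → 49
  B: 109 + 0.71×(0−109) = 109 − 77.39 = 31.61 → 32
rgb(61, 49, 32) = #3D3120.

#3D3120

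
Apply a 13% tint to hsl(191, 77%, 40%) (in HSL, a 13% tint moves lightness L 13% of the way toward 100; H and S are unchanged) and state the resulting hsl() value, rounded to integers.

hsl(191, 77%, 48%)

L moves 13% from 40 toward 100: 40 + 7.8 = 47.8 → 48.
H and S are unchanged.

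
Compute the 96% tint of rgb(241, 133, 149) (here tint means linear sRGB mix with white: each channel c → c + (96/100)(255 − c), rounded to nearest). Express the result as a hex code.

#fefafb

A 96% tint moves each channel 96% toward 255:
  R: 241 + 0.96×(255−241) = 241 + 13.44 = 254.44 → 254
  G: 133 + 117.12 = 250.12 → 250
  B: 149 + 101.76 = 250.76 → 251
rgb(254, 250, 251) = #fefafb.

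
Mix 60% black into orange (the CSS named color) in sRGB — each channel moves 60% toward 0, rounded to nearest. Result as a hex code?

CSS orange is rgb(255, 165, 0).
A 60% shade moves each channel 60% toward 0:
  R: 255 + 0.6×(0−255) = 255 − 153 = 102 → 102
  G: 165 + 0.6×(0−165) = 165 − 99 = 66 → 66
  B: 0 + 0.6×(0−0) = 0 + 0 = 0 → 0
rgb(102, 66, 0) = #664200.

#664200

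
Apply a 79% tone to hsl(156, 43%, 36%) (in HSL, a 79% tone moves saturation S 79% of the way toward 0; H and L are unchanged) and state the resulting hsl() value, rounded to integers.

hsl(156, 9%, 36%)

S moves 79% from 43 toward 0: 43 − 33.97 = 9.03 → 9.
H and L are unchanged.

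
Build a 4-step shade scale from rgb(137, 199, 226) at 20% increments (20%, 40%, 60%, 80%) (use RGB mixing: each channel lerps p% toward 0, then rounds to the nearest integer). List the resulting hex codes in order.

#6e9fb5, #527788, #37505a, #1b282d

20%: (137 − 27.4 = 109.6→110, 199 − 39.8 = 159.2→159, 226 − 45.2 = 180.8→181) → #6e9fb5
40%: (137 − 54.8 = 82.2→82, 199 − 79.6 = 119.4→119, 226 − 90.4 = 135.6→136) → #527788
60%: (137 − 82.2 = 54.8→55, 199 − 119.4 = 79.6→80, 226 − 135.6 = 90.4→90) → #37505a
80%: (137 − 109.6 = 27.4→27, 199 − 159.2 = 39.8→40, 226 − 180.8 = 45.2→45) → #1b282d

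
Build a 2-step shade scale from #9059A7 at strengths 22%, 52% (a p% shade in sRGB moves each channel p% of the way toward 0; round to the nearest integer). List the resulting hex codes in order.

#704582, #452B50

#9059A7 is rgb(144, 89, 167).
22%: (144 − 31.68 = 112.32→112, 89 − 19.58 = 69.42→69, 167 − 36.74 = 130.26→130) → #704582
52%: (144 − 74.88 = 69.12→69, 89 − 46.28 = 42.72→43, 167 − 86.84 = 80.16→80) → #452B50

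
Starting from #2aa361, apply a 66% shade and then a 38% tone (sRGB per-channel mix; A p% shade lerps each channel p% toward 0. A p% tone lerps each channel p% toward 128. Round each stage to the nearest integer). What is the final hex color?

#2aa361 is rgb(42, 163, 97).
Lerp each channel 66% toward 0:
  R: 42 + 0.66×(0−42) = 42 − 27.72 = 14.28 → 14
  G: 163 + 0.66×(0−163) = 163 − 107.58 = 55.42 → 55
  B: 97 + 0.66×(0−97) = 97 − 64.02 = 32.98 → 33
After the shade: rgb(14, 55, 33) = #0e3721.
Lerp each channel 38% toward 128:
  R: 14 + 0.38×(128−14) = 14 + 43.32 = 57.32 → 57
  G: 55 + 0.38×(128−55) = 55 + 27.74 = 82.74 → 83
  B: 33 + 0.38×(128−33) = 33 + 36.1 = 69.1 → 69
rgb(57, 83, 69) = #395345.

#395345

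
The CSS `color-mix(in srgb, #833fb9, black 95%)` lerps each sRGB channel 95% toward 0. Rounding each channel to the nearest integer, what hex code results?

#070309

#833fb9 is rgb(131, 63, 185).
Per channel, c → c + 0.95(0 − c):
  R: 131 + 0.95×(0−131) = 131 − 124.45 = 6.55 → 7
  G: 63 − 59.85 = 3.15 → 3
  B: 185 + 0.95×(0−185) = 185 − 175.75 = 9.25 → 9
rgb(7, 3, 9) = #070309.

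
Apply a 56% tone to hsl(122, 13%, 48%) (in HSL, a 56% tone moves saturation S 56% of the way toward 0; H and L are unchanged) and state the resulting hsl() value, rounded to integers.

hsl(122, 6%, 48%)

S moves 56% from 13 toward 0: 13 − 7.28 = 5.72 → 6.
H and L are unchanged.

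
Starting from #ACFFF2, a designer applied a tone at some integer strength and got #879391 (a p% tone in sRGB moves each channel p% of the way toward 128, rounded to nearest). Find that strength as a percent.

#ACFFF2 is rgb(172, 255, 242); #879391 is rgb(135, 147, 145).
On the G channel (widest range): 147 ≈ 255 + (p/100)(128 − 255), so p ≈ 100×(147 − 255)/(128 − 255) = -10800/-127 = 85.04.
p = 85 reproduces all three channels after rounding.

85%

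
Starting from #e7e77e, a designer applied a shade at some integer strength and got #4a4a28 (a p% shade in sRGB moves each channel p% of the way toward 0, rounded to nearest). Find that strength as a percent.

68%

#e7e77e is rgb(231, 231, 126); #4a4a28 is rgb(74, 74, 40).
On the R channel (widest range): 74 ≈ 231 + (p/100)(0 − 231), so p ≈ 100×(74 − 231)/(0 − 231) = -15700/-231 = 67.97.
p = 68 reproduces all three channels after rounding.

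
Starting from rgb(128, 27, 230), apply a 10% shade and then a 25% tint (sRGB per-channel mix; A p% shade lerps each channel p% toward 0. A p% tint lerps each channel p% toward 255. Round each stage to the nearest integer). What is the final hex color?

#9652DB

Lerp each channel 10% toward 0:
  R: 128 − 12.8 = 115.2 → 115
  G: 27 − 2.7 = 24.3 → 24
  B: 230 + 0.1×(0−230) = 230 − 23 = 207 → 207
After the shade: rgb(115, 24, 207) = #7318CF.
Per channel, c → c + 0.25(255 − c):
  R: 115 + 0.25×(255−115) = 115 + 35 = 150 → 150
  G: 24 + 0.25×(255−24) = 24 + 57.75 = 81.75 → 82
  B: 207 + 0.25×(255−207) = 207 + 12 = 219 → 219
rgb(150, 82, 219) = #9652DB.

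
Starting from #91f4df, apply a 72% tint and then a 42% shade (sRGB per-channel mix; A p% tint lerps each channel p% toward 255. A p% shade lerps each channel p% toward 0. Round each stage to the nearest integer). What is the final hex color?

#91f4df is rgb(145, 244, 223).
Per channel, c → c + 0.72(255 − c):
  R: 145 + 0.72×(255−145) = 145 + 79.2 = 224.2 → 224
  G: 244 + 7.92 = 251.92 → 252
  B: 223 + 0.72×(255−223) = 223 + 23.04 = 246.04 → 246
After the tint: rgb(224, 252, 246) = #e0fcf6.
Per channel, c → c + 0.42(0 − c):
  R: 224 + 0.42×(0−224) = 224 − 94.08 = 129.92 → 130
  G: 252 − 105.84 = 146.16 → 146
  B: 246 + 0.42×(0−246) = 246 − 103.32 = 142.68 → 143
rgb(130, 146, 143) = #82928f.

#82928f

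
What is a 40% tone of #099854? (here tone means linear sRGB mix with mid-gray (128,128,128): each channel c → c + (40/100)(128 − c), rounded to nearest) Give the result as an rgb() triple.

rgb(57, 142, 102)

#099854 is rgb(9, 152, 84).
A 40% tone moves each channel 40% toward 128:
  R: 9 + 47.6 = 56.6 → 57
  G: 152 + 0.4×(128−152) = 152 − 9.6 = 142.4 → 142
  B: 84 + 0.4×(128−84) = 84 + 17.6 = 101.6 → 102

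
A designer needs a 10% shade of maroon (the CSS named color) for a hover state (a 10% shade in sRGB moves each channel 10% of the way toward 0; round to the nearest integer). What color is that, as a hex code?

CSS maroon is rgb(128, 0, 0).
Per channel, c → c + 0.1(0 − c):
  R: 128 + 0.1×(0−128) = 128 − 12.8 = 115.2 → 115
  G: 0 + 0.1×(0−0) = 0 + 0 = 0 → 0
  B: 0 + 0.1×(0−0) = 0 + 0 = 0 → 0
rgb(115, 0, 0) = #730000.

#730000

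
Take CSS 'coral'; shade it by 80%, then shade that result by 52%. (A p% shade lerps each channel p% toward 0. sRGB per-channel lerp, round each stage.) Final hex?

CSS coral is rgb(255, 127, 80).
An 80% shade moves each channel 80% toward 0:
  R: 255 + 0.8×(0−255) = 255 − 204 = 51 → 51
  G: 127 − 101.6 = 25.4 → 25
  B: 80 − 64 = 16 → 16
After the shade: rgb(51, 25, 16) = #331910.
Per channel, c → c + 0.52(0 − c):
  R: 51 − 26.52 = 24.48 → 24
  G: 25 − 13 = 12 → 12
  B: 16 + 0.52×(0−16) = 16 − 8.32 = 7.68 → 8
rgb(24, 12, 8) = #180C08.

#180C08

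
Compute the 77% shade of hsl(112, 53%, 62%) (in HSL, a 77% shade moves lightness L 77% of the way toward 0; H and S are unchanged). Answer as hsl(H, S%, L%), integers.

L moves 77% from 62 toward 0: 62 − 47.74 = 14.26 → 14.
H and S are unchanged.

hsl(112, 53%, 14%)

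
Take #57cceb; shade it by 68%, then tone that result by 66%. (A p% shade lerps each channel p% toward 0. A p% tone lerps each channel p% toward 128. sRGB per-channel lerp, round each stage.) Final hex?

#57cceb is rgb(87, 204, 235).
Lerp each channel 68% toward 0:
  R: 87 + 0.68×(0−87) = 87 − 59.16 = 27.84 → 28
  G: 204 − 138.72 = 65.28 → 65
  B: 235 − 159.8 = 75.2 → 75
After the shade: rgb(28, 65, 75) = #1c414b.
Lerp each channel 66% toward 128:
  R: 28 + 66 = 94 → 94
  G: 65 + 0.66×(128−65) = 65 + 41.58 = 106.58 → 107
  B: 75 + 0.66×(128−75) = 75 + 34.98 = 109.98 → 110
rgb(94, 107, 110) = #5e6b6e.

#5e6b6e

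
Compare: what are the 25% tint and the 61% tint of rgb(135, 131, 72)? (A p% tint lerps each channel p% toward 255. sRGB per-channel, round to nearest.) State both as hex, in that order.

25% tint:
  R: 135 + 0.25×(255−135) = 135 + 30 = 165 → 165
  G: 131 + 31 = 162 → 162
  B: 72 + 0.25×(255−72) = 72 + 45.75 = 117.75 → 118
  → #a5a276
61% tint:
  R: 135 + 0.61×(255−135) = 135 + 73.2 = 208.2 → 208
  G: 131 + 75.64 = 206.64 → 207
  B: 72 + 0.61×(255−72) = 72 + 111.63 = 183.63 → 184
  → #d0cfb8

#a5a276, #d0cfb8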